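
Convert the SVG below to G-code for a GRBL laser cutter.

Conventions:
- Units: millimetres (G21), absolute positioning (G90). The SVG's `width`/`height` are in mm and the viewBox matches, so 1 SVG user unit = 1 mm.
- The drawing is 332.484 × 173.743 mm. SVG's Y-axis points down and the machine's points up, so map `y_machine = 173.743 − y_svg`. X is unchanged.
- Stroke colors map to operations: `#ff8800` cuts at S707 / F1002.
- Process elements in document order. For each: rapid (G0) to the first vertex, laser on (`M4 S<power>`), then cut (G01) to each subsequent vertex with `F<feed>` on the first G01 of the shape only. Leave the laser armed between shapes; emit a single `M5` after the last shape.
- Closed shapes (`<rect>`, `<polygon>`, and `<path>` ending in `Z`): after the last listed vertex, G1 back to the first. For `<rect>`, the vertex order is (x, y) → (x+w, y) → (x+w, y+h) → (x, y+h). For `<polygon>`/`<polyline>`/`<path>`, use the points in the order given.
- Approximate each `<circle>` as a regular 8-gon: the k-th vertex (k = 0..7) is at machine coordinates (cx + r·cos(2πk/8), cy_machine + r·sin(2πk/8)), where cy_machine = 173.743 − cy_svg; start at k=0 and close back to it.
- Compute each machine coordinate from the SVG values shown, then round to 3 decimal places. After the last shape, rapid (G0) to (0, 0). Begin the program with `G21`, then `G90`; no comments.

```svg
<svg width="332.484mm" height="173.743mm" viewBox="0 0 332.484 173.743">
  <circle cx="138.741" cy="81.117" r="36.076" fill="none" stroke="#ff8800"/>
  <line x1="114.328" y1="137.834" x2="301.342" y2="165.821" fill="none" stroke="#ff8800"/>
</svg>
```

Since the viewBox matches the mm dimensions, user units are millimetres directly. The only transform is the Y-flip y_m = 173.743 − y_svg.

Shape 1 is a circle drawn with `<circle>`. Its stroke #ff8800 means cut at S707, F1002. After flipping Y the toolpath is (174.817,92.626) → (164.251,118.136) → (138.741,128.702) → (113.231,118.136) → (102.665,92.626) → (113.231,67.116) → (138.741,56.550) → (164.251,67.116) → (174.817,92.626), returning to the start.

Shape 2 is a line segment drawn with `<line>`. Its stroke #ff8800 means cut at S707, F1002. After flipping Y the toolpath is (114.328,35.909) → (301.342,7.922).

G21
G90
G0 X174.817 Y92.626
M4 S707
G01 X164.251 Y118.136 F1002
G01 X138.741 Y128.702
G01 X113.231 Y118.136
G01 X102.665 Y92.626
G01 X113.231 Y67.116
G01 X138.741 Y56.550
G01 X164.251 Y67.116
G01 X174.817 Y92.626
G0 X114.328 Y35.909
M4 S707
G01 X301.342 Y7.922 F1002
M5
G0 X0.000 Y0.000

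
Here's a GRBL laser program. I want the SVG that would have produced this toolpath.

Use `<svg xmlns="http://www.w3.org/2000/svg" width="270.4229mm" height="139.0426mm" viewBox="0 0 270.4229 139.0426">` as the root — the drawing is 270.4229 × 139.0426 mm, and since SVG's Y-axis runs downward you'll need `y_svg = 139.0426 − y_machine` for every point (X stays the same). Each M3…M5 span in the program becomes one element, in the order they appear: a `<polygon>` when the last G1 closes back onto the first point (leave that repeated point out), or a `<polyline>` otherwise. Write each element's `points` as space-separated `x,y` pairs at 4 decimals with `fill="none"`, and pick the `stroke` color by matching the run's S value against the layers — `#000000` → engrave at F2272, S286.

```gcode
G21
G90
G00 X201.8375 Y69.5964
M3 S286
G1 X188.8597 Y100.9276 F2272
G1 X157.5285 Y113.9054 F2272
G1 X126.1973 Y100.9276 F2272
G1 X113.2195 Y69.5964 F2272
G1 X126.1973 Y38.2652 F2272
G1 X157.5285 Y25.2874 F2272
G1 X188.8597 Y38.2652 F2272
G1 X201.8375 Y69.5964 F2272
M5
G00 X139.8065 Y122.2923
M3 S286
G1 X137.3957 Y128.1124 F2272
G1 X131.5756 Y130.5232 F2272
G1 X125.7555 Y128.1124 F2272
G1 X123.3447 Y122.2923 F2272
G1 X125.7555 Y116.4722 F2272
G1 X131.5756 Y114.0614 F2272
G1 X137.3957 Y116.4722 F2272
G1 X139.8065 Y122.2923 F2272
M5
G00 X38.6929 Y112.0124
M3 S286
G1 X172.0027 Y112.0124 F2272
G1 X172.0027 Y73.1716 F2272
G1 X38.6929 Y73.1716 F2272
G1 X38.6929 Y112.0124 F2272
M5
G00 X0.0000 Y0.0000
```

<svg xmlns="http://www.w3.org/2000/svg" width="270.4229mm" height="139.0426mm" viewBox="0 0 270.4229 139.0426">
  <polygon points="201.8375,69.4462 188.8597,38.1150 157.5285,25.1372 126.1973,38.1150 113.2195,69.4462 126.1973,100.7774 157.5285,113.7552 188.8597,100.7774" fill="none" stroke="#000000"/>
  <polygon points="139.8065,16.7503 137.3957,10.9302 131.5756,8.5194 125.7555,10.9302 123.3447,16.7503 125.7555,22.5704 131.5756,24.9812 137.3957,22.5704" fill="none" stroke="#000000"/>
  <polygon points="38.6929,27.0302 172.0027,27.0302 172.0027,65.8710 38.6929,65.8710" fill="none" stroke="#000000"/>
</svg>

y_svg = 139.0426 − y_m. Every run uses S286, so all elements get stroke `#000000` (engrave).

[1] closed run; points: 201.8375,69.4462 188.8597,38.1150 157.5285,25.1372 126.1973,38.1150 113.2195,69.4462 126.1973,100.7774 157.5285,113.7552 188.8597,100.7774

[2] closed run; points: 139.8065,16.7503 137.3957,10.9302 131.5756,8.5194 125.7555,10.9302 123.3447,16.7503 125.7555,22.5704 131.5756,24.9812 137.3957,22.5704

[3] closed run; points: 38.6929,27.0302 172.0027,27.0302 172.0027,65.8710 38.6929,65.8710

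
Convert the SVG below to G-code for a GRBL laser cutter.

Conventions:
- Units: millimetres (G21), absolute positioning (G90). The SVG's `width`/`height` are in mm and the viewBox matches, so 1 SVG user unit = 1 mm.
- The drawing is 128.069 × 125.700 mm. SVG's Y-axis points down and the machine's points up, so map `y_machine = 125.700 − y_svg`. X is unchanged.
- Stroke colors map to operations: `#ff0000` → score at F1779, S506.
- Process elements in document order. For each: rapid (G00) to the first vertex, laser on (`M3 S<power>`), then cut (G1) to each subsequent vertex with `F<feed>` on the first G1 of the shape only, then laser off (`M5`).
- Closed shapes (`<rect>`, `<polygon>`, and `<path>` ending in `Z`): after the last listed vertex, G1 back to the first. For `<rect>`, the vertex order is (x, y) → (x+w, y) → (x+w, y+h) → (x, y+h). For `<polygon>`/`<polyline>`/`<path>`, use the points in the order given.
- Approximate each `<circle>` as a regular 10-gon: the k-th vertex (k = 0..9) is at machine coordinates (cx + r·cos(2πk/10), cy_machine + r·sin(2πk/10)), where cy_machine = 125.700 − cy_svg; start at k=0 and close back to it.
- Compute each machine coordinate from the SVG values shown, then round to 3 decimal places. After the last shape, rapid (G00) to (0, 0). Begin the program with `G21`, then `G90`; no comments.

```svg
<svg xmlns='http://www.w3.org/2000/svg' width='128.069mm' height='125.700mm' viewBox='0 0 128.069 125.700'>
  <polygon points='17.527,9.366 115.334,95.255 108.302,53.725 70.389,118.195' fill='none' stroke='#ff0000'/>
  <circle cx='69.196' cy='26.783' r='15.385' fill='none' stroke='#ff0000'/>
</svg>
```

viewBox `0 0 128.069 125.700` with mm width/height → 1 unit = 1 mm. Flip: y_m = 125.700 − y_svg.

**Shape 1** — `<polygon>` closed polygon, stroke `#ff0000` → score (S506, F1779). Machine vertices: (17.527,116.334) → (115.334,30.445) → (108.302,71.975) → (70.389,7.505) → (17.527,116.334). Closed: final G1 returns to the first vertex.

**Shape 2** — `<circle>` circle, stroke `#ff0000` → score (S506, F1779). Machine vertices: (84.581,98.917) → (81.643,107.960) → (73.950,113.549) → (64.442,113.549) → (56.749,107.960) → (53.811,98.917) → (56.749,89.874) → (64.442,84.285) → (73.950,84.285) → (81.643,89.874) → (84.581,98.917). Closed: final G1 returns to the first vertex.

G21
G90
G00 X17.527 Y116.334
M3 S506
G1 X115.334 Y30.445 F1779
G1 X108.302 Y71.975
G1 X70.389 Y7.505
G1 X17.527 Y116.334
M5
G00 X84.581 Y98.917
M3 S506
G1 X81.643 Y107.960 F1779
G1 X73.950 Y113.549
G1 X64.442 Y113.549
G1 X56.749 Y107.960
G1 X53.811 Y98.917
G1 X56.749 Y89.874
G1 X64.442 Y84.285
G1 X73.950 Y84.285
G1 X81.643 Y89.874
G1 X84.581 Y98.917
M5
G00 X0.000 Y0.000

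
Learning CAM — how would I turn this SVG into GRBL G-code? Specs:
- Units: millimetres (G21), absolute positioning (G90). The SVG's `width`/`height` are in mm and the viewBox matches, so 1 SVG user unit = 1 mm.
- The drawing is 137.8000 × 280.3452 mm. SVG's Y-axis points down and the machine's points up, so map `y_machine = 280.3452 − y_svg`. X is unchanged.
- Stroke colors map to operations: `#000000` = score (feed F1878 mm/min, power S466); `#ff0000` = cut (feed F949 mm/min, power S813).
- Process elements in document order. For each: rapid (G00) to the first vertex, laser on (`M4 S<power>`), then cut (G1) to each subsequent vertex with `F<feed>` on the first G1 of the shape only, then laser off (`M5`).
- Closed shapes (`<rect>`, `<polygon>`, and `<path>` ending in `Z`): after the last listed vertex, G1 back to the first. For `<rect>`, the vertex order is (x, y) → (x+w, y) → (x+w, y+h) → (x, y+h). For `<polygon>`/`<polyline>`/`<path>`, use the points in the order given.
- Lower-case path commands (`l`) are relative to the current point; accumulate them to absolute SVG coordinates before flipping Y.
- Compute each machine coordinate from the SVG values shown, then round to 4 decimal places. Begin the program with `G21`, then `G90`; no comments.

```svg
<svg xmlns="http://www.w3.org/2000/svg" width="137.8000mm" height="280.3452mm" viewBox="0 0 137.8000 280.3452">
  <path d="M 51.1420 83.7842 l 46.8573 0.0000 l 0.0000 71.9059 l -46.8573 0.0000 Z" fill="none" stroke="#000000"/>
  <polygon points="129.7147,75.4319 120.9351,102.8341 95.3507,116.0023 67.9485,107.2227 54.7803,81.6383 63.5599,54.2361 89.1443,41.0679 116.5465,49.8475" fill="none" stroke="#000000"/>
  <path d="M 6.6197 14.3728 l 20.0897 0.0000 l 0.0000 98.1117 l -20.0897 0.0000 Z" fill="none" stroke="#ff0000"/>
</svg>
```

G21
G90
G00 X51.1420 Y196.5610
M4 S466
G1 X97.9993 Y196.5610 F1878
G1 X97.9993 Y124.6551
G1 X51.1420 Y124.6551
G1 X51.1420 Y196.5610
M5
G00 X129.7147 Y204.9133
M4 S466
G1 X120.9351 Y177.5111 F1878
G1 X95.3507 Y164.3429
G1 X67.9485 Y173.1225
G1 X54.7803 Y198.7069
G1 X63.5599 Y226.1091
G1 X89.1443 Y239.2773
G1 X116.5465 Y230.4977
G1 X129.7147 Y204.9133
M5
G00 X6.6197 Y265.9724
M4 S813
G1 X26.7094 Y265.9724 F949
G1 X26.7094 Y167.8607
G1 X6.6197 Y167.8607
G1 X6.6197 Y265.9724
M5

1 u = 1 mm; y_m = 280.3452 − y.

[1] `<path>` rectangle, #000000→score S466 F1878: (51.1420,196.5610) → (97.9993,196.5610) → (97.9993,124.6551) → (51.1420,124.6551) → (51.1420,196.5610) (closed)

[2] `<polygon>` regular polygon, #000000→score S466 F1878: (129.7147,204.9133) → (120.9351,177.5111) → (95.3507,164.3429) → (67.9485,173.1225) → (54.7803,198.7069) → (63.5599,226.1091) → (89.1443,239.2773) → (116.5465,230.4977) → (129.7147,204.9133) (closed)

[3] `<path>` rectangle, #ff0000→cut S813 F949: (6.6197,265.9724) → (26.7094,265.9724) → (26.7094,167.8607) → (6.6197,167.8607) → (6.6197,265.9724) (closed)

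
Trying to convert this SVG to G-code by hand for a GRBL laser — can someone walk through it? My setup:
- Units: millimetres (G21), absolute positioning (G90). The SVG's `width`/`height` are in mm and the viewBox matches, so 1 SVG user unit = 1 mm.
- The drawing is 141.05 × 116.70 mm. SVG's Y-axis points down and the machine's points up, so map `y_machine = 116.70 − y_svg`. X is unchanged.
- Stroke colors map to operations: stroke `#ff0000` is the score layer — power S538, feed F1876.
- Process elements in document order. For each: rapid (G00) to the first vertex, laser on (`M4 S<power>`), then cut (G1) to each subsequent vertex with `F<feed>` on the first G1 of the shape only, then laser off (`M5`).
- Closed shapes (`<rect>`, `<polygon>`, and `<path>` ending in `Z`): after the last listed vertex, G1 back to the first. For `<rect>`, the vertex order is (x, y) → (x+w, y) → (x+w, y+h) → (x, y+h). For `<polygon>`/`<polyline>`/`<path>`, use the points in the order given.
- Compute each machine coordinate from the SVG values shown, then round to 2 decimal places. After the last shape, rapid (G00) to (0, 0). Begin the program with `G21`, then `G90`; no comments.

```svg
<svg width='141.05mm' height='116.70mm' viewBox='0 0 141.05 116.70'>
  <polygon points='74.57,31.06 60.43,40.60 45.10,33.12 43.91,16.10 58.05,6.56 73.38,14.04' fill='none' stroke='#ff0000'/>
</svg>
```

viewBox `0 0 141.05 116.70` with mm width/height → 1 unit = 1 mm. Flip: y_m = 116.70 − y_svg.

**Shape 1** — `<polygon>` regular polygon, stroke `#ff0000` → score (S538, F1876). Machine vertices: (74.57,85.64) → (60.43,76.10) → (45.10,83.58) → (43.91,100.60) → (58.05,110.14) → (73.38,102.66) → (74.57,85.64). Closed: final G1 returns to the first vertex.

G21
G90
G00 X74.57 Y85.64
M4 S538
G1 X60.43 Y76.10 F1876
G1 X45.10 Y83.58
G1 X43.91 Y100.60
G1 X58.05 Y110.14
G1 X73.38 Y102.66
G1 X74.57 Y85.64
M5
G00 X0.00 Y0.00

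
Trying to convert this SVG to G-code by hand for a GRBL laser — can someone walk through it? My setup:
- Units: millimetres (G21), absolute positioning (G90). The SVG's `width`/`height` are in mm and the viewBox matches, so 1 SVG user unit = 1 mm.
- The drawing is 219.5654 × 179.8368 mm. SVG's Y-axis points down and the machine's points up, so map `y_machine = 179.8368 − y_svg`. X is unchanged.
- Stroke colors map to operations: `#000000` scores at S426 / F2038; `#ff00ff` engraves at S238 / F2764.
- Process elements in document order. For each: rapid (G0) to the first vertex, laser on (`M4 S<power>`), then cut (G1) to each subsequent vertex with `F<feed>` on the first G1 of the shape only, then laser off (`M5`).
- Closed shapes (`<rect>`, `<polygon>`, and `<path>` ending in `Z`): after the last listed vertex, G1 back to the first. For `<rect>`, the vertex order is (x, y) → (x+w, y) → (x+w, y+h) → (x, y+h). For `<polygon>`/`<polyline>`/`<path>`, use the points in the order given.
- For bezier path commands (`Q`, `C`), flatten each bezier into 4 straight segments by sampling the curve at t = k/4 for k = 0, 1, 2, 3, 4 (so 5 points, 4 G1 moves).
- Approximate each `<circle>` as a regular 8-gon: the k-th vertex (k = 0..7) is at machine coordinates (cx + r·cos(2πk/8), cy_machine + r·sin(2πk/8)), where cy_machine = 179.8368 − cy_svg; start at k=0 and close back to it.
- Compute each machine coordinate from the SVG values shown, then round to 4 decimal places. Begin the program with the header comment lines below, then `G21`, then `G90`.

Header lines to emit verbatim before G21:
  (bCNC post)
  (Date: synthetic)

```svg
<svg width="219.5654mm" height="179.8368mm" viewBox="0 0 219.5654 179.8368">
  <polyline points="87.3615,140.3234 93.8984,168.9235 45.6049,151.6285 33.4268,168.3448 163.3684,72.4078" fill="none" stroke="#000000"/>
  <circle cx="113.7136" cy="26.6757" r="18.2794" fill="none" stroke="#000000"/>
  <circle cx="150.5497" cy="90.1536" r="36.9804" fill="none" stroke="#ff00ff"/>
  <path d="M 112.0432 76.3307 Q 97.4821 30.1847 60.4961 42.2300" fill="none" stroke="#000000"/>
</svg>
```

(bCNC post)
(Date: synthetic)
G21
G90
G0 X87.3615 Y39.5134
M4 S426
G1 X93.8984 Y10.9133 F2038
G1 X45.6049 Y28.2083
G1 X33.4268 Y11.4920
G1 X163.3684 Y107.4290
M5
G0 X131.9930 Y153.1611
M4 S426
G1 X126.6391 Y166.0866 F2038
G1 X113.7136 Y171.4405
G1 X100.7881 Y166.0866
G1 X95.4342 Y153.1611
G1 X100.7881 Y140.2356
G1 X113.7136 Y134.8817
G1 X126.6391 Y140.2356
G1 X131.9930 Y153.1611
M5
G0 X187.5301 Y89.6832
M4 S238
G1 X176.6988 Y115.8323 F2764
G1 X150.5497 Y126.6636
G1 X124.4006 Y115.8323
G1 X113.5693 Y89.6832
G1 X124.4006 Y63.5341
G1 X150.5497 Y52.7028
G1 X176.6988 Y63.5341
G1 X187.5301 Y89.6832
M5
G0 X112.0432 Y103.5061
M4 S426
G1 X103.3611 Y122.9421 F2038
G1 X91.8759 Y135.1043
G1 X77.5875 Y139.9925
G1 X60.4961 Y137.6068
M5

Since the viewBox matches the mm dimensions, user units are millimetres directly. The only transform is the Y-flip y_m = 179.8368 − y_svg.

Shape 1 is a open polyline drawn with `<polyline>`. Its stroke #000000 means score at S426, F2038. After flipping Y the toolpath is (87.3615,39.5134) → (93.8984,10.9133) → (45.6049,28.2083) → (33.4268,11.4920) → (163.3684,107.4290).

Shape 2 is a circle drawn with `<circle>`. Its stroke #000000 means score at S426, F2038. After flipping Y the toolpath is (131.9930,153.1611) → (126.6391,166.0866) → (113.7136,171.4405) → (100.7881,166.0866) → (95.4342,153.1611) → (100.7881,140.2356) → (113.7136,134.8817) → (126.6391,140.2356) → (131.9930,153.1611), returning to the start.

Shape 3 is a circle drawn with `<circle>`. Its stroke #ff00ff means engrave at S238, F2764. After flipping Y the toolpath is (187.5301,89.6832) → (176.6988,115.8323) → (150.5497,126.6636) → (124.4006,115.8323) → (113.5693,89.6832) → (124.4006,63.5341) → (150.5497,52.7028) → (176.6988,63.5341) → (187.5301,89.6832), returning to the start.

Shape 4 is a quadratic bezier drawn with `<path>`. Its stroke #000000 means score at S426, F2038. After flipping Y the toolpath is (112.0432,103.5061) → (103.3611,122.9421) → (91.8759,135.1043) → (77.5875,139.9925) → (60.4961,137.6068).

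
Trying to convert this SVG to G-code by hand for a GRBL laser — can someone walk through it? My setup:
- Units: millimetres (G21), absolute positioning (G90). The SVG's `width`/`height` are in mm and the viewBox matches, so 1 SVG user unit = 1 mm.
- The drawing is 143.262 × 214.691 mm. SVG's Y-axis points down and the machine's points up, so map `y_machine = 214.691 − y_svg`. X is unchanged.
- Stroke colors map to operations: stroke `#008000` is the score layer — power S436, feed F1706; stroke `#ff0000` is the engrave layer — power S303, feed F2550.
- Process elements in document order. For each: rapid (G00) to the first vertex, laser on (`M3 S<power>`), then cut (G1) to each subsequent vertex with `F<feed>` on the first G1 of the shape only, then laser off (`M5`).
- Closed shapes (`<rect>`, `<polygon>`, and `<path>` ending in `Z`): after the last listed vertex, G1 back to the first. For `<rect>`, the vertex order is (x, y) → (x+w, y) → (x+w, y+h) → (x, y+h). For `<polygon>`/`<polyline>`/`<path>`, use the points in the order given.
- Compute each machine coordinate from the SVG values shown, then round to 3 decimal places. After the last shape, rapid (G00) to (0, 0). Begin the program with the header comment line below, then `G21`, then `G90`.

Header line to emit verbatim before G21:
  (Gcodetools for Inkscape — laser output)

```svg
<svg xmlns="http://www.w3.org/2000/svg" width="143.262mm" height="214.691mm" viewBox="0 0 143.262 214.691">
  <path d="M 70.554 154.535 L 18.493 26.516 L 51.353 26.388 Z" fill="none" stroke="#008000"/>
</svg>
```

(Gcodetools for Inkscape — laser output)
G21
G90
G00 X70.554 Y60.156
M3 S436
G1 X18.493 Y188.175 F1706
G1 X51.353 Y188.303
G1 X70.554 Y60.156
M5
G00 X0.000 Y0.000

Since the viewBox matches the mm dimensions, user units are millimetres directly. The only transform is the Y-flip y_m = 214.691 − y_svg.

Shape 1 is a closed polygon drawn with `<path>`. Its stroke #008000 means score at S436, F1706. After flipping Y the toolpath is (70.554,60.156) → (18.493,188.175) → (51.353,188.303) → (70.554,60.156), returning to the start.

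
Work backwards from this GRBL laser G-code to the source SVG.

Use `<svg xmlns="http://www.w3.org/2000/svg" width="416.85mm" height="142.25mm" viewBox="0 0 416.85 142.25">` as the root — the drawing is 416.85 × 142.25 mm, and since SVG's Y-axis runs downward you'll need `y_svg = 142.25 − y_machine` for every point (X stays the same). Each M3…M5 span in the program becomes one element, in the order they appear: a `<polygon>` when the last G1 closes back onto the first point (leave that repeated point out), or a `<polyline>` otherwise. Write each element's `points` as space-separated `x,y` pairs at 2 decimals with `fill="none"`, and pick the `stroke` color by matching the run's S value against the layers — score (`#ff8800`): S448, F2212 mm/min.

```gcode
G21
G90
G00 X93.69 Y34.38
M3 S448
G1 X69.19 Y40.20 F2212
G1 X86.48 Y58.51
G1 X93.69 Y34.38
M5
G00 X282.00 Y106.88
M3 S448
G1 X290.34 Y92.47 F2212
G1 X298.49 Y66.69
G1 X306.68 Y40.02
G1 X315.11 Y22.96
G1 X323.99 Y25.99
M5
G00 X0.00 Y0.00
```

<svg xmlns="http://www.w3.org/2000/svg" width="416.85mm" height="142.25mm" viewBox="0 0 416.85 142.25">
  <polygon points="93.69,107.87 69.19,102.05 86.48,83.74" fill="none" stroke="#ff8800"/>
  <polyline points="282.00,35.37 290.34,49.78 298.49,75.56 306.68,102.23 315.11,119.29 323.99,116.26" fill="none" stroke="#ff8800"/>
</svg>

Machine Y-up, SVG Y-down with viewBox height 142.25, so y_svg = 142.25 − y_machine; X carries over. Every run uses S448, so all elements get stroke `#ff8800` (score).

Run 1: The run returns to its start, so emit a `<polygon>` with points (Y-flipped): 93.69,107.87 69.19,102.05 86.48,83.74.

Run 2: The run is open, so emit a `<polyline>` with points (Y-flipped): 282.00,35.37 290.34,49.78 298.49,75.56 306.68,102.23 315.11,119.29 323.99,116.26.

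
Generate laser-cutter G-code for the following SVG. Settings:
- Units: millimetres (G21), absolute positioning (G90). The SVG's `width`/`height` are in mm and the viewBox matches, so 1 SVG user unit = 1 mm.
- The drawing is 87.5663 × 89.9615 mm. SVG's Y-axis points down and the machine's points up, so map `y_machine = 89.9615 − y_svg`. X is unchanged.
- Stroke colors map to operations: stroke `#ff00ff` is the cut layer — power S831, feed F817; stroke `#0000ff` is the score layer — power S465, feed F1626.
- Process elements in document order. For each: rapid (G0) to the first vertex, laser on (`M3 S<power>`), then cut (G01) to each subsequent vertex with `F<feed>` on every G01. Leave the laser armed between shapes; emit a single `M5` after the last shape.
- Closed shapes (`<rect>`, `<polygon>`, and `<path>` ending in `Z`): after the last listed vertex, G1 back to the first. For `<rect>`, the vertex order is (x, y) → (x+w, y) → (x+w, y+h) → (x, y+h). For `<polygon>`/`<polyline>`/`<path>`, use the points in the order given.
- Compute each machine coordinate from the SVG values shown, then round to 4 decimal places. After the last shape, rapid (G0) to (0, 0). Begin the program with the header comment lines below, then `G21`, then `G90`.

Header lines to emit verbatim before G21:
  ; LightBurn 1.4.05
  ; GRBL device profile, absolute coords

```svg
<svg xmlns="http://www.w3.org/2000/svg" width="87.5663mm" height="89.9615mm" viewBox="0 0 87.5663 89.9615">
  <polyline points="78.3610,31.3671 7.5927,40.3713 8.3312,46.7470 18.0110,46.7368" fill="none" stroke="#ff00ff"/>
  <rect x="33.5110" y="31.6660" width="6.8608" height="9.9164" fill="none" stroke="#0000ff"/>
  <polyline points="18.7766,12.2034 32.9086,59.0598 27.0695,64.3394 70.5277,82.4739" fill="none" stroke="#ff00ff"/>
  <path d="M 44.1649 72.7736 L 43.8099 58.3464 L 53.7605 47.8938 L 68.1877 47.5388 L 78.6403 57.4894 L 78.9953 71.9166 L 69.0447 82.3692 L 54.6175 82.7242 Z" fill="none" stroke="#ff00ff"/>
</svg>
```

1 u = 1 mm; y_m = 89.9615 − y.

[1] `<polyline>` open polyline, #ff00ff→cut S831 F817: (78.3610,58.5944) → (7.5927,49.5902) → (8.3312,43.2145) → (18.0110,43.2247)

[2] `<rect>` rectangle, #0000ff→score S465 F1626: (33.5110,58.2955) → (40.3718,58.2955) → (40.3718,48.3791) → (33.5110,48.3791) → (33.5110,58.2955) (closed)

[3] `<polyline>` open polyline, #ff00ff→cut S831 F817: (18.7766,77.7581) → (32.9086,30.9017) → (27.0695,25.6221) → (70.5277,7.4876)

[4] `<path>` regular polygon, #ff00ff→cut S831 F817: (44.1649,17.1879) → (43.8099,31.6151) → (53.7605,42.0677) → (68.1877,42.4227) → (78.6403,32.4721) → (78.9953,18.0449) → (69.0447,7.5923) → (54.6175,7.2373) → (44.1649,17.1879) (closed)

; LightBurn 1.4.05
; GRBL device profile, absolute coords
G21
G90
G0 X78.3610 Y58.5944
M3 S831
G01 X7.5927 Y49.5902 F817
G01 X8.3312 Y43.2145 F817
G01 X18.0110 Y43.2247 F817
G0 X33.5110 Y58.2955
M3 S465
G01 X40.3718 Y58.2955 F1626
G01 X40.3718 Y48.3791 F1626
G01 X33.5110 Y48.3791 F1626
G01 X33.5110 Y58.2955 F1626
G0 X18.7766 Y77.7581
M3 S831
G01 X32.9086 Y30.9017 F817
G01 X27.0695 Y25.6221 F817
G01 X70.5277 Y7.4876 F817
G0 X44.1649 Y17.1879
M3 S831
G01 X43.8099 Y31.6151 F817
G01 X53.7605 Y42.0677 F817
G01 X68.1877 Y42.4227 F817
G01 X78.6403 Y32.4721 F817
G01 X78.9953 Y18.0449 F817
G01 X69.0447 Y7.5923 F817
G01 X54.6175 Y7.2373 F817
G01 X44.1649 Y17.1879 F817
M5
G0 X0.0000 Y0.0000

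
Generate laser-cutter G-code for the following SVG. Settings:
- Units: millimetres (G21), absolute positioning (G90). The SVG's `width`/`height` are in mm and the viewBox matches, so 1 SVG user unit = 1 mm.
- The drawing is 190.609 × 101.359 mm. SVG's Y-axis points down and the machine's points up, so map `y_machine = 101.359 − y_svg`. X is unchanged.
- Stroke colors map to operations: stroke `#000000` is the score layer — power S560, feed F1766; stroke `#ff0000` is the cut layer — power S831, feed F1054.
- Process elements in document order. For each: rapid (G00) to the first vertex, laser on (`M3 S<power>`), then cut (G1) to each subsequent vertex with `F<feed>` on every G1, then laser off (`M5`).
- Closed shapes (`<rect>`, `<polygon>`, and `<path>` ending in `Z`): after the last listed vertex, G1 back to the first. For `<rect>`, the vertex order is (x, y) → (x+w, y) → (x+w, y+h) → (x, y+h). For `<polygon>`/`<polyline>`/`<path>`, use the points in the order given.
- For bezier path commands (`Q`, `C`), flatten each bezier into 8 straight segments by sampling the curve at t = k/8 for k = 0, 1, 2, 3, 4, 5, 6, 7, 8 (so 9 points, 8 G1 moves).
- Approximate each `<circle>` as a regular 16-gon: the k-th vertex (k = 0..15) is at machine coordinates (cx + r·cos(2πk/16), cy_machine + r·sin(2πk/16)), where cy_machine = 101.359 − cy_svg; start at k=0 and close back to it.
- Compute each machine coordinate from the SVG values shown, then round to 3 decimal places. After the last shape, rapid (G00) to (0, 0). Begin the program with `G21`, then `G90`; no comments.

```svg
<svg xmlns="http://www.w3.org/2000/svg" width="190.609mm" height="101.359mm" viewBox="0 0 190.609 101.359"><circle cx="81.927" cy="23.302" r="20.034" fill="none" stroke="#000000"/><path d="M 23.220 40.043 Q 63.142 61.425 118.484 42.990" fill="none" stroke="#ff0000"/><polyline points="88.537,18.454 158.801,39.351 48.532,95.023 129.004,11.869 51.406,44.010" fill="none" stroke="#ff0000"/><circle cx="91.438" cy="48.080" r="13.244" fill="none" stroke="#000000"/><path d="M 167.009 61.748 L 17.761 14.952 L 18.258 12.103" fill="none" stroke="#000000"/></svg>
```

G21
G90
G00 X101.961 Y78.057
M3 S560
G1 X100.436 Y85.724 F1766
G1 X96.093 Y92.223 F1766
G1 X89.594 Y96.566 F1766
G1 X81.927 Y98.091 F1766
G1 X74.260 Y96.566 F1766
G1 X67.761 Y92.223 F1766
G1 X63.418 Y85.724 F1766
G1 X61.893 Y78.057 F1766
G1 X63.418 Y70.390 F1766
G1 X67.761 Y63.891 F1766
G1 X74.260 Y59.548 F1766
G1 X81.927 Y58.023 F1766
G1 X89.594 Y59.548 F1766
G1 X96.093 Y63.891 F1766
G1 X100.436 Y70.390 F1766
G1 X101.961 Y78.057 F1766
M5
G00 X23.220 Y61.316
M3 S831
G1 X33.441 Y56.593 F1054
G1 X44.145 Y53.114 F1054
G1 X55.330 Y50.879 F1054
G1 X66.997 Y49.888 F1054
G1 X79.146 Y50.142 F1054
G1 X91.777 Y51.640 F1054
G1 X104.889 Y54.382 F1054
G1 X118.484 Y58.369 F1054
M5
G00 X88.537 Y82.905
M3 S831
G1 X158.801 Y62.008 F1054
G1 X48.532 Y6.336 F1054
G1 X129.004 Y89.490 F1054
G1 X51.406 Y57.349 F1054
M5
G00 X104.682 Y53.279
M3 S560
G1 X103.674 Y58.347 F1766
G1 X100.803 Y62.644 F1766
G1 X96.506 Y65.515 F1766
G1 X91.438 Y66.523 F1766
G1 X86.370 Y65.515 F1766
G1 X82.073 Y62.644 F1766
G1 X79.202 Y58.347 F1766
G1 X78.194 Y53.279 F1766
G1 X79.202 Y48.211 F1766
G1 X82.073 Y43.914 F1766
G1 X86.370 Y41.043 F1766
G1 X91.438 Y40.035 F1766
G1 X96.506 Y41.043 F1766
G1 X100.803 Y43.914 F1766
G1 X103.674 Y48.211 F1766
G1 X104.682 Y53.279 F1766
M5
G00 X167.009 Y39.611
M3 S560
G1 X17.761 Y86.407 F1766
G1 X18.258 Y89.256 F1766
M5
G00 X0.000 Y0.000

viewBox `0 0 190.609 101.359` with mm width/height → 1 unit = 1 mm. Flip: y_m = 101.359 − y_svg.

**Shape 1** — `<circle>` circle, stroke `#000000` → score (S560, F1766). Machine vertices: (101.961,78.057) → (100.436,85.724) → (96.093,92.223) → (89.594,96.566) → (81.927,98.091) → (74.260,96.566) → (67.761,92.223) → (63.418,85.724) → (61.893,78.057) → (63.418,70.390) → (67.761,63.891) → (74.260,59.548) → (81.927,58.023) → (89.594,59.548) → (96.093,63.891) → (100.436,70.390) → (101.961,78.057). Closed: final G1 returns to the first vertex.

**Shape 2** — `<path>` quadratic bezier, stroke `#ff0000` → cut (S831, F1054). Control points (SVG): P0=(23.220,40.043), P1=(63.142,61.425), P2=(118.484,42.990); sampled at t=k/8. Machine vertices: (23.220,61.316) → (33.441,56.593) → (44.145,53.114) → (55.330,50.879) → (66.997,49.888) → (79.146,50.142) → (91.777,51.640) → (104.889,54.382) → (118.484,58.369). Open path.

**Shape 3** — `<polyline>` open polyline, stroke `#ff0000` → cut (S831, F1054). Machine vertices: (88.537,82.905) → (158.801,62.008) → (48.532,6.336) → (129.004,89.490) → (51.406,57.349). Open path.

**Shape 4** — `<circle>` circle, stroke `#000000` → score (S560, F1766). Machine vertices: (104.682,53.279) → (103.674,58.347) → (100.803,62.644) → (96.506,65.515) → (91.438,66.523) → (86.370,65.515) → (82.073,62.644) → (79.202,58.347) → (78.194,53.279) → (79.202,48.211) → (82.073,43.914) → (86.370,41.043) → (91.438,40.035) → (96.506,41.043) → (100.803,43.914) → (103.674,48.211) → (104.682,53.279). Closed: final G1 returns to the first vertex.

**Shape 5** — `<path>` open polyline, stroke `#000000` → score (S560, F1766). Machine vertices: (167.009,39.611) → (17.761,86.407) → (18.258,89.256). Open path.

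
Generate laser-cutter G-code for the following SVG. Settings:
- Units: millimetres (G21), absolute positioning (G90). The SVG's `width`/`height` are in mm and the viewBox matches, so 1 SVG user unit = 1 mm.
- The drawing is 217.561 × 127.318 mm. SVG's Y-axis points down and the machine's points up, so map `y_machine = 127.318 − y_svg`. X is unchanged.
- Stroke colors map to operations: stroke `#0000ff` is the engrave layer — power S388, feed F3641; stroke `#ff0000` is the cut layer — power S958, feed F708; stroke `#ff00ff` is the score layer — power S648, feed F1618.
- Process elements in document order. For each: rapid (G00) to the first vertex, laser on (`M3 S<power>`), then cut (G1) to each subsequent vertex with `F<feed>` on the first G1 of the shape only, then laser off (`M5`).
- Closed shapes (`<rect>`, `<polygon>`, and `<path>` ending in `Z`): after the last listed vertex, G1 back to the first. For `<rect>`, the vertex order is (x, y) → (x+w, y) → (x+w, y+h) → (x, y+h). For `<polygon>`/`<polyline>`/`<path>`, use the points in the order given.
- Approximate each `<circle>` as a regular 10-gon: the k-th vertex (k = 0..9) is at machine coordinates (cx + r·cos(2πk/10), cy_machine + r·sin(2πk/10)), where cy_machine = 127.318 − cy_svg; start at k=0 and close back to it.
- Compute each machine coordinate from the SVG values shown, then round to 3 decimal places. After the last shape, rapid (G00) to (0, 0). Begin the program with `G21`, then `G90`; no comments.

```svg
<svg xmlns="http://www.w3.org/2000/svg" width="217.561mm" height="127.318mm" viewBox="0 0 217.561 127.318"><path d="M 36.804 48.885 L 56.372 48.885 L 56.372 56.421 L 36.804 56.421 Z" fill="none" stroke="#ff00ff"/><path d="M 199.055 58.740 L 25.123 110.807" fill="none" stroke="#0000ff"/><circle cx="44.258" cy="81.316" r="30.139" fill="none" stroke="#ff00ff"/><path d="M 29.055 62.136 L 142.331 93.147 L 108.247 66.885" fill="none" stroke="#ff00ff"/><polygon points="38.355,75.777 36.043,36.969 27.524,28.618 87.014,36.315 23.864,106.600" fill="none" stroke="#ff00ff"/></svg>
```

1 u = 1 mm; y_m = 127.318 − y.

[1] `<path>` rectangle, #ff00ff→score S648 F1618: (36.804,78.433) → (56.372,78.433) → (56.372,70.897) → (36.804,70.897) → (36.804,78.433) (closed)

[2] `<path>` line segment, #0000ff→engrave S388 F3641: (199.055,68.578) → (25.123,16.511)

[3] `<circle>` circle, #ff00ff→score S648 F1618: (74.397,46.002) → (68.641,63.717) → (53.571,74.666) → (34.945,74.666) → (19.875,63.717) → (14.119,46.002) → (19.875,28.287) → (34.945,17.338) → (53.571,17.338) → (68.641,28.287) → (74.397,46.002) (closed)

[4] `<path>` open polyline, #ff00ff→score S648 F1618: (29.055,65.182) → (142.331,34.171) → (108.247,60.433)

[5] `<polygon>` closed polygon, #ff00ff→score S648 F1618: (38.355,51.541) → (36.043,90.349) → (27.524,98.700) → (87.014,91.003) → (23.864,20.718) → (38.355,51.541) (closed)

G21
G90
G00 X36.804 Y78.433
M3 S648
G1 X56.372 Y78.433 F1618
G1 X56.372 Y70.897
G1 X36.804 Y70.897
G1 X36.804 Y78.433
M5
G00 X199.055 Y68.578
M3 S388
G1 X25.123 Y16.511 F3641
M5
G00 X74.397 Y46.002
M3 S648
G1 X68.641 Y63.717 F1618
G1 X53.571 Y74.666
G1 X34.945 Y74.666
G1 X19.875 Y63.717
G1 X14.119 Y46.002
G1 X19.875 Y28.287
G1 X34.945 Y17.338
G1 X53.571 Y17.338
G1 X68.641 Y28.287
G1 X74.397 Y46.002
M5
G00 X29.055 Y65.182
M3 S648
G1 X142.331 Y34.171 F1618
G1 X108.247 Y60.433
M5
G00 X38.355 Y51.541
M3 S648
G1 X36.043 Y90.349 F1618
G1 X27.524 Y98.700
G1 X87.014 Y91.003
G1 X23.864 Y20.718
G1 X38.355 Y51.541
M5
G00 X0.000 Y0.000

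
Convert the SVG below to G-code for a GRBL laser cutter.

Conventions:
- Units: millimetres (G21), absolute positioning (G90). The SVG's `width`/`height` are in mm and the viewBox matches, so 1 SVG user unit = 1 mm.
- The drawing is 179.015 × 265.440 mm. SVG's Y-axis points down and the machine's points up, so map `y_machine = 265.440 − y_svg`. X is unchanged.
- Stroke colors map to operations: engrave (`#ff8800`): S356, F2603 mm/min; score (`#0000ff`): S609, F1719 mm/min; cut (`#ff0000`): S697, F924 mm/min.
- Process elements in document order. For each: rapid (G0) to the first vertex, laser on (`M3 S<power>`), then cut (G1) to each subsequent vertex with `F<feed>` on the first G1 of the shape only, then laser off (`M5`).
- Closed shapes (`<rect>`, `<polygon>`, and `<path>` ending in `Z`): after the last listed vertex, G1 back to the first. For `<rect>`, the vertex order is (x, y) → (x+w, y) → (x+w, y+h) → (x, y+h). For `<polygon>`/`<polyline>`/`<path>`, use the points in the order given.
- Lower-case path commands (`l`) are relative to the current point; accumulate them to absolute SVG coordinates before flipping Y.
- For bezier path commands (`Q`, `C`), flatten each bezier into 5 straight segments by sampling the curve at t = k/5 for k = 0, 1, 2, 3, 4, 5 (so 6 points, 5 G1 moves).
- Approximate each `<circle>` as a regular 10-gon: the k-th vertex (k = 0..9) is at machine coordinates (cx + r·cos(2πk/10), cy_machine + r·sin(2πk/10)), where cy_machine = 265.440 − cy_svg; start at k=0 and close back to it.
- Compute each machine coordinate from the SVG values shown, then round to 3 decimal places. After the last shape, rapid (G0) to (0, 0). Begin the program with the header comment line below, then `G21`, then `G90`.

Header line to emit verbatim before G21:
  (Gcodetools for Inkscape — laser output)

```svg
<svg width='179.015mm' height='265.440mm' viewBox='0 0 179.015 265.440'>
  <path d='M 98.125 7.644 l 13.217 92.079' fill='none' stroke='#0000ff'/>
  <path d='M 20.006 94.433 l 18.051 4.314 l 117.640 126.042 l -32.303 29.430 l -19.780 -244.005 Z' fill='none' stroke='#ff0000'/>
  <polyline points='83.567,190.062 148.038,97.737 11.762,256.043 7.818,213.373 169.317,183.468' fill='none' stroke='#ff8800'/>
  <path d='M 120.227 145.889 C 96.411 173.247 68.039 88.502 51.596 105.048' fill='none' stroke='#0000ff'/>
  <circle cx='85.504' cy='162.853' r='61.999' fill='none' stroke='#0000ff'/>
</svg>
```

1 u = 1 mm; y_m = 265.440 − y.

[1] `<path>` line segment, #0000ff→score S609 F1719: (98.125,257.796) → (111.342,165.717)

[2] `<path>` closed polygon, #ff0000→cut S697 F924: (20.006,171.007) → (38.057,166.693) → (155.697,40.651) → (123.394,11.221) → (103.614,255.226) → (20.006,171.007) (closed)

[3] `<polyline>` open polyline, #ff8800→engrave S356 F2603: (83.567,75.378) → (148.038,167.703) → (11.762,9.397) → (7.818,52.067) → (169.317,81.972)

[4] `<path>` cubic bezier, #0000ff→score S609 F1719: (120.227,119.551) → (105.523,114.881) → (90.516,126.874) → (75.998,145.285) → (62.761,159.872) → (51.596,160.392)

[5] `<circle>` circle, #0000ff→score S609 F1719: (147.503,102.587) → (135.662,139.029) → (104.663,161.552) → (66.345,161.552) → (35.346,139.029) → (23.505,102.587) → (35.346,66.145) → (66.345,43.622) → (104.663,43.622) → (135.662,66.145) → (147.503,102.587) (closed)

(Gcodetools for Inkscape — laser output)
G21
G90
G0 X98.125 Y257.796
M3 S609
G1 X111.342 Y165.717 F1719
M5
G0 X20.006 Y171.007
M3 S697
G1 X38.057 Y166.693 F924
G1 X155.697 Y40.651
G1 X123.394 Y11.221
G1 X103.614 Y255.226
G1 X20.006 Y171.007
M5
G0 X83.567 Y75.378
M3 S356
G1 X148.038 Y167.703 F2603
G1 X11.762 Y9.397
G1 X7.818 Y52.067
G1 X169.317 Y81.972
M5
G0 X120.227 Y119.551
M3 S609
G1 X105.523 Y114.881 F1719
G1 X90.516 Y126.874
G1 X75.998 Y145.285
G1 X62.761 Y159.872
G1 X51.596 Y160.392
M5
G0 X147.503 Y102.587
M3 S609
G1 X135.662 Y139.029 F1719
G1 X104.663 Y161.552
G1 X66.345 Y161.552
G1 X35.346 Y139.029
G1 X23.505 Y102.587
G1 X35.346 Y66.145
G1 X66.345 Y43.622
G1 X104.663 Y43.622
G1 X135.662 Y66.145
G1 X147.503 Y102.587
M5
G0 X0.000 Y0.000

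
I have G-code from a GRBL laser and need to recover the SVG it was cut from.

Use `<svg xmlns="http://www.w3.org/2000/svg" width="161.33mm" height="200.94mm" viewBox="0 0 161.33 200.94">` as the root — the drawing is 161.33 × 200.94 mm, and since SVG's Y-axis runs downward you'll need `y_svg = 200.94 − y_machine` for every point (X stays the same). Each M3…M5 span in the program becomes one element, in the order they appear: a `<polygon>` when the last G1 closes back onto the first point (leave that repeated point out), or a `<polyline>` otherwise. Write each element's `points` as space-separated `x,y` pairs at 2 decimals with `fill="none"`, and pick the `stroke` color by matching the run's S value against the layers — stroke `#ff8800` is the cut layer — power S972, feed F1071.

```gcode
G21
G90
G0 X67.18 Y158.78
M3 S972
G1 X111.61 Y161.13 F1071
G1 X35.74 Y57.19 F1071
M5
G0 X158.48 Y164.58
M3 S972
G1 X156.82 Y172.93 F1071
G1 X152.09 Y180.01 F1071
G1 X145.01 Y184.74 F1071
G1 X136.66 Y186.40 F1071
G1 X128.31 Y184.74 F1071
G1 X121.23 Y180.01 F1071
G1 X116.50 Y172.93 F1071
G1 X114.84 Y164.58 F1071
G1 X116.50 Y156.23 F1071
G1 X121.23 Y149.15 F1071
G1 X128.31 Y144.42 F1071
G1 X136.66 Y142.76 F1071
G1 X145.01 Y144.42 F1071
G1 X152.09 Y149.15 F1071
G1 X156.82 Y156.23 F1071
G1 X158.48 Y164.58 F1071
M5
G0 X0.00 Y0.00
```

Each laser-on run becomes one SVG element. Flip Y back into SVG space with y_svg = 200.94 − y_machine. Every run uses S972, so all elements get stroke `#ff8800` (cut).

Run 1: The run is open, so emit a `<polyline>` with points (Y-flipped): 67.18,42.16 111.61,39.81 35.74,143.75.

Run 2: The run returns to its start, so emit a `<polygon>` with points (Y-flipped): 158.48,36.36 156.82,28.01 152.09,20.93 145.01,16.20 136.66,14.54 128.31,16.20 121.23,20.93 116.50,28.01 114.84,36.36 116.50,44.71 121.23,51.79 128.31,56.52 136.66,58.18 145.01,56.52 152.09,51.79 156.82,44.71.

<svg xmlns="http://www.w3.org/2000/svg" width="161.33mm" height="200.94mm" viewBox="0 0 161.33 200.94">
  <polyline points="67.18,42.16 111.61,39.81 35.74,143.75" fill="none" stroke="#ff8800"/>
  <polygon points="158.48,36.36 156.82,28.01 152.09,20.93 145.01,16.20 136.66,14.54 128.31,16.20 121.23,20.93 116.50,28.01 114.84,36.36 116.50,44.71 121.23,51.79 128.31,56.52 136.66,58.18 145.01,56.52 152.09,51.79 156.82,44.71" fill="none" stroke="#ff8800"/>
</svg>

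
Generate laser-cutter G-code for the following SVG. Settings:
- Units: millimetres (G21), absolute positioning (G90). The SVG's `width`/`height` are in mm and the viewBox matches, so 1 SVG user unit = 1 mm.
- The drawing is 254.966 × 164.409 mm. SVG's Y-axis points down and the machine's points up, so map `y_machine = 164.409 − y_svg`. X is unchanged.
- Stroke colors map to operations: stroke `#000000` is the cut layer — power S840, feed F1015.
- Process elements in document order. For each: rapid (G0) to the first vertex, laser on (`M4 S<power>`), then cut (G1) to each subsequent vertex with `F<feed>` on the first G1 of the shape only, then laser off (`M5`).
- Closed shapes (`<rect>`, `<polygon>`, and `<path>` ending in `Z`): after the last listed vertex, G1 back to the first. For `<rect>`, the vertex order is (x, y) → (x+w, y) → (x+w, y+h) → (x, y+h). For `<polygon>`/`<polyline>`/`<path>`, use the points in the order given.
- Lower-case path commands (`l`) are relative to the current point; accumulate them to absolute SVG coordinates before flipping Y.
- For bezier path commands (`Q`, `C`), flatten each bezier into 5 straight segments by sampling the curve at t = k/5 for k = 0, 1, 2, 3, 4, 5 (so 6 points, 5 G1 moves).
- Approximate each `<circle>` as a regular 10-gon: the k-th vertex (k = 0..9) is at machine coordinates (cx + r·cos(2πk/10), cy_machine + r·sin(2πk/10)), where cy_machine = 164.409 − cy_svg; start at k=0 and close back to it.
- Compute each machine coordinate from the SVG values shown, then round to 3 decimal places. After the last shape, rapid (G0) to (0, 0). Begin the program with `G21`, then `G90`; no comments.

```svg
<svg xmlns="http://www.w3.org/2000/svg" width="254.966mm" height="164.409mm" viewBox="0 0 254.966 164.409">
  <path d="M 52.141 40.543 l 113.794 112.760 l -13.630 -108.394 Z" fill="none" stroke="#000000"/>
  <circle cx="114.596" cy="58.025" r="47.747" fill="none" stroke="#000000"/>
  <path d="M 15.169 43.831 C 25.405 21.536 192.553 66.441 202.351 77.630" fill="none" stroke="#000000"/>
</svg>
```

G21
G90
G0 X52.141 Y123.866
M4 S840
G1 X165.935 Y11.106 F1015
G1 X152.305 Y119.500
G1 X52.141 Y123.866
M5
G0 X162.343 Y106.384
M4 S840
G1 X153.224 Y134.449 F1015
G1 X129.351 Y151.794
G1 X99.841 Y151.794
G1 X75.968 Y134.449
G1 X66.849 Y106.384
G1 X75.968 Y78.319
G1 X99.841 Y60.974
G1 X129.351 Y60.974
G1 X153.224 Y78.319
G1 X162.343 Y106.384
M5
G0 X15.169 Y120.578
M4 S840
G1 X37.626 Y126.698 F1015
G1 X82.657 Y121.535
G1 X135.178 Y109.931
G1 X180.104 Y96.731
G1 X202.351 Y86.779
M5
G0 X0.000 Y0.000

1 u = 1 mm; y_m = 164.409 − y.

[1] `<path>` closed polygon, #000000→cut S840 F1015: (52.141,123.866) → (165.935,11.106) → (152.305,119.500) → (52.141,123.866) (closed)

[2] `<circle>` circle, #000000→cut S840 F1015: (162.343,106.384) → (153.224,134.449) → (129.351,151.794) → (99.841,151.794) → (75.968,134.449) → (66.849,106.384) → (75.968,78.319) → (99.841,60.974) → (129.351,60.974) → (153.224,78.319) → (162.343,106.384) (closed)

[3] `<path>` cubic bezier, #000000→cut S840 F1015: (15.169,120.578) → (37.626,126.698) → (82.657,121.535) → (135.178,109.931) → (180.104,96.731) → (202.351,86.779)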